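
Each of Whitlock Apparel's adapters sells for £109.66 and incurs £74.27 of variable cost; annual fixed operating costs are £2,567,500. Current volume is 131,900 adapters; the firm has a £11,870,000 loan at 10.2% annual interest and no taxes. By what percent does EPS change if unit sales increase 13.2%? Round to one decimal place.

At 131,900 units, contribution = 131,900 × £35.39 = £4,667,941.00.
Operating income = contribution − fixed costs = £4,667,941.00 − £2,567,500 = £2,100,441.00.
After interest of £1,210,740.00, pre-tax earnings = £889,701.00.
Degree of combined leverage = contribution ÷ (EBIT − I) = £4,667,941.00 ÷ £889,701.00 = 5.2466.
%ΔEPS = DCL × %ΔSales = 5.2466 × +13.2% = +69.3%.

+69.3%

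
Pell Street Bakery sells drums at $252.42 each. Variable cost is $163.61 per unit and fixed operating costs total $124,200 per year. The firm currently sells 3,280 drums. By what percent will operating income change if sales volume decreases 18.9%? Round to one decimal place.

Total contribution margin = 3,280 × $88.81 = $291,296.80.
Operating income = contribution − fixed costs = $291,296.80 − $124,200 = $167,096.80.
DOL = contribution ÷ EBIT = $291,296.80 ÷ $167,096.80 = 1.7433.
%ΔEBIT = DOL × %ΔSales = 1.7433 × -18.9% = -32.9%.

-32.9%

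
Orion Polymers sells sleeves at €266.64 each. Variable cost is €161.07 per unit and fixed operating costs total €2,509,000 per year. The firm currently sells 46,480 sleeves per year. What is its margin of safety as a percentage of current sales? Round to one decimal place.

Contribution margin per unit = €266.64 − €161.07 = €105.57. Break-even units = €2,509,000 ÷ €105.57 = 23,766.22; break-even revenue = 23,766.22 × €266.64 = €6,337,025.29.
Current sales = 46,480 × €266.64 = €12,393,427.20.
Margin of safety = (€12,393,427.20 − €6,337,025.29) ÷ €12,393,427.20 = 48.9%.

48.9%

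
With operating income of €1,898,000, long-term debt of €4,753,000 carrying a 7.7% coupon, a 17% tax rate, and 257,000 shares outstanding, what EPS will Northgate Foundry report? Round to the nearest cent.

Interest = €365,981.00, so EBT = €1,898,000 − €365,981.00 = €1,532,019.00.
After tax at 17%: net income = €1,532,019.00 × 0.83 = €1,271,575.77.
EPS = €1,271,575.77 ÷ 257,000 = €4.95.

€4.95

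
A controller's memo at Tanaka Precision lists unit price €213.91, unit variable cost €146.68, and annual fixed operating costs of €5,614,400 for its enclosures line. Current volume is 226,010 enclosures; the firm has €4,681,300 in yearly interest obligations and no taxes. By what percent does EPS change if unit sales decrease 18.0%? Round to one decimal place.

-55.8%

At 226,010 units, contribution = 226,010 × €67.23 = €15,194,652.30.
Operating income = contribution − fixed costs = €15,194,652.30 − €5,614,400 = €9,580,252.30.
Interest = €4,681,300.00, so EBIT − I = €4,898,952.30.
Degree of combined leverage = contribution ÷ (EBIT − I) = €15,194,652.30 ÷ €4,898,952.30 = 3.1016.
%ΔEPS = DCL × %ΔSales = 3.1016 × -18.0% = -55.8%.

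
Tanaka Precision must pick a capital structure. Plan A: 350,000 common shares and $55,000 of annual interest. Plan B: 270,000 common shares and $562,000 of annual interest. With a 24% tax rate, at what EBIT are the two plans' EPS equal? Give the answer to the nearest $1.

Set EPS_A = EPS_B: (EBIT − $55,000)(1 − 0.24) ÷ 350,000 = (EBIT − $562,000)(1 − 0.24) ÷ 270,000.
Cancelling (1 − t) and cross-multiplying: 270,000·(EBIT − 55,000) = 350,000·(EBIT − 562,000).
Solving, EBIT = (562,000·350,000 − 55,000·270,000) / (350,000 − 270,000) = 181,850,000,000 / 80,000 = 2,273,125.00.

$2,273,125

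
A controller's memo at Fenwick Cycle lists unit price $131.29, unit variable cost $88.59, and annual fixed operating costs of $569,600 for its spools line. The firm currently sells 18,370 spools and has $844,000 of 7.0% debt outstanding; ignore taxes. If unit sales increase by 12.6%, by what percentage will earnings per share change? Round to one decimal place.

Contribution at this volume is 18,370 × $42.70 = $784,399.00.
EBIT = $784,399.00 − $569,600 = $214,799.00.
After interest of $59,080.00, pre-tax earnings = $155,719.00.
Degree of combined leverage = contribution ÷ (EBIT − I) = $784,399.00 ÷ $155,719.00 = 5.0373.
EPS therefore changes by 5.0373 × (+12.6%) = +63.5%.

+63.5%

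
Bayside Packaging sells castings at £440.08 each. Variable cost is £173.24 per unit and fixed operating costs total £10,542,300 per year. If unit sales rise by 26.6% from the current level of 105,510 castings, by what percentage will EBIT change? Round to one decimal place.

Contribution at this volume is 105,510 × £266.84 = £28,154,288.40.
Operating income = contribution − fixed costs = £28,154,288.40 − £10,542,300 = £17,611,988.40.
Degree of operating leverage = £28,154,288.40 / £17,611,988.40 = 1.5986.
So EBIT moves 1.5986 × (+26.6%) = +42.5%.

+42.5%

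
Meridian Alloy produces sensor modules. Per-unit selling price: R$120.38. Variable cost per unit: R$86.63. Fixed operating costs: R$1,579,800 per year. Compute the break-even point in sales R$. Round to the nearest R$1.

R$5,634,854

CM per unit = R$120.38 − R$86.63 = R$33.75; CM ratio = R$33.75 / R$120.38 = 0.2804.
Break-even sales = FC ÷ CM ratio = R$1,579,800 × R$120.38 / R$33.75 = R$5,634,854.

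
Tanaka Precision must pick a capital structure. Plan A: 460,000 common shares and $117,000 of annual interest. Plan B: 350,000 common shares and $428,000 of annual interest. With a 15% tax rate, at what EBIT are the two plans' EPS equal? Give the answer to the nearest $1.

$1,417,545

Set EPS_A = EPS_B: (EBIT − $117,000)(1 − 0.15) ÷ 460,000 = (EBIT − $428,000)(1 − 0.15) ÷ 350,000.
Cancelling (1 − t) and cross-multiplying: 350,000·(EBIT − 117,000) = 460,000·(EBIT − 428,000).
Solving, EBIT = (428,000·460,000 − 117,000·350,000) / (460,000 − 350,000) = 155,930,000,000 / 110,000 = 1,417,545.45.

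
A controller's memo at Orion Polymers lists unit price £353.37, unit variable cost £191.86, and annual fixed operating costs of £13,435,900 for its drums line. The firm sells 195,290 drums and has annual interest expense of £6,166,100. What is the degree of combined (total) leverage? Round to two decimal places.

2.64

Contribution at this volume is 195,290 × £161.51 = £31,541,287.90.
Operating income = contribution − fixed costs = £31,541,287.90 − £13,435,900 = £18,105,387.90. Interest = £6,166,100.00.
DOL = £31,541,287.90 ÷ £18,105,387.90 = 1.7421; DFL = £18,105,387.90 ÷ £11,939,287.90 = 1.5165.
DCL = DOL × DFL = 1.7421 × 1.5165 = 2.6419.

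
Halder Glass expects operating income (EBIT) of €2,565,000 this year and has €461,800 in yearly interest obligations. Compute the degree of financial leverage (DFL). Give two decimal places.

Interest = €461,800.00.
Degree of financial leverage = EBIT / (EBIT − interest) = €2,565,000 / €2,103,200.00 = 1.2196.

1.22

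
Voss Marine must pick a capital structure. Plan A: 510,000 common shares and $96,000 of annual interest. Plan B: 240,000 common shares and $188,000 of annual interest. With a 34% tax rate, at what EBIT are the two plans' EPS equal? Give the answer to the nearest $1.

Set EPS_A = EPS_B: (EBIT − $96,000)(1 − 0.34) ÷ 510,000 = (EBIT − $188,000)(1 − 0.34) ÷ 240,000.
Cancelling (1 − t) and cross-multiplying: 240,000·(EBIT − 96,000) = 510,000·(EBIT − 188,000).
EBIT × (510,000 − 240,000) = 188,000 × 510,000 − 96,000 × 240,000 = 72,840,000,000, so EBIT = 72,840,000,000 ÷ 270,000 = 269,777.78.

$269,778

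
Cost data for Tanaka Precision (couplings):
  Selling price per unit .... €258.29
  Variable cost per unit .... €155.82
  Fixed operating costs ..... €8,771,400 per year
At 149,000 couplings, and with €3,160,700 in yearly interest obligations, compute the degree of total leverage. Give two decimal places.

4.58

Total contribution margin = 149,000 × €102.47 = €15,268,030.00.
EBIT = €15,268,030.00 − €8,771,400 = €6,496,630.00. Interest = €3,160,700.00, so EBIT − I = €3,335,930.00.
DCL = contribution ÷ (EBIT − I) = €15,268,030.00 ÷ €3,335,930.00 = 4.5768.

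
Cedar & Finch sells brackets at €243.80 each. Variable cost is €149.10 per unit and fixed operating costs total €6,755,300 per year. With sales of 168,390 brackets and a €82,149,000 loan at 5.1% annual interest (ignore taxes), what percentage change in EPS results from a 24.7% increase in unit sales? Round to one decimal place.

+78.8%

Contribution at this volume is 168,390 × €94.70 = €15,946,533.00.
Subtracting fixed costs: EBIT = €15,946,533.00 − €6,755,300 = €9,191,233.00.
After interest of €4,189,599.00, pre-tax earnings = €5,001,634.00.
DCL = total CM / (EBIT − I) = €15,946,533.00 / €5,001,634.00 = 3.1883.
%ΔEPS = DCL × %ΔSales = 3.1883 × +24.7% = +78.8%.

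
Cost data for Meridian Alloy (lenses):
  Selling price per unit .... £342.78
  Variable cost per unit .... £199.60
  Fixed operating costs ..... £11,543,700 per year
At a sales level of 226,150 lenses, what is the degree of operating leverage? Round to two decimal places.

1.55

Contribution at this volume is 226,150 × £143.18 = £32,380,157.00.
EBIT = £32,380,157.00 − £11,543,700 = £20,836,457.00.
DOL = contribution ÷ EBIT = £32,380,157.00 ÷ £20,836,457.00 = 1.5540.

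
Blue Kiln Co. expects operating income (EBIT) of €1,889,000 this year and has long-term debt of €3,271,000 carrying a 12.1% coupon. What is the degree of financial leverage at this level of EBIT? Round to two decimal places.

Interest = €395,791.00.
DFL = EBIT ÷ (EBIT − I) = €1,889,000 ÷ (€1,889,000 − €395,791.00) = €1,889,000 ÷ €1,493,209.00 = 1.2651.

1.27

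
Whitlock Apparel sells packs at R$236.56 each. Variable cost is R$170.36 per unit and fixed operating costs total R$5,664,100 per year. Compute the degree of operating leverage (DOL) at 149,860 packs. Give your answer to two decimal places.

Contribution at this volume is 149,860 × R$66.20 = R$9,920,732.00.
Subtracting fixed costs: EBIT = R$9,920,732.00 − R$5,664,100 = R$4,256,632.00.
Degree of operating leverage = R$9,920,732.00 / R$4,256,632.00 = 2.3307.

2.33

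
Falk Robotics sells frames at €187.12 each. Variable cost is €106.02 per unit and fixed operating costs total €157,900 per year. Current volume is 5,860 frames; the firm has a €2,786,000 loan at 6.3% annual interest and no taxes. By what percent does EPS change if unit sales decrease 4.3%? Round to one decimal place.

Contribution at this volume is 5,860 × €81.10 = €475,246.00.
Operating income = contribution − fixed costs = €475,246.00 − €157,900 = €317,346.00.
After interest of €175,518.00, pre-tax earnings = €141,828.00.
DCL = total CM / (EBIT − I) = €475,246.00 / €141,828.00 = 3.3509.
%ΔEPS = DCL × %ΔSales = 3.3509 × -4.3% = -14.4%.

-14.4%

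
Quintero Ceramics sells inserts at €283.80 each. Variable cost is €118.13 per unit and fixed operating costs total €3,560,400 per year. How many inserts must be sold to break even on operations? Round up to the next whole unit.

21,491 inserts

Contribution margin per unit = €283.80 − €118.13 = €165.67.
Break-even volume = fixed costs ÷ CM per unit = €3,560,400 ÷ €165.67 = 21,490.92, so 21,491 inserts.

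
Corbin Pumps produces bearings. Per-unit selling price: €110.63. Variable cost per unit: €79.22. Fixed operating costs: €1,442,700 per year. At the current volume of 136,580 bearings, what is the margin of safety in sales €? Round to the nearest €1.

Unit CM = price − variable cost = €110.63 − €79.22 = €31.41. Break-even units = €1,442,700 ÷ €31.41 = 45,931.23; break-even revenue = 45,931.23 × €110.63 = €5,081,372.21.
Actual sales revenue = 136,580 × €110.63 = €15,109,845.40.
Margin of safety = €15,109,845.40 − €5,081,372.21 = €10,028,473.

€10,028,473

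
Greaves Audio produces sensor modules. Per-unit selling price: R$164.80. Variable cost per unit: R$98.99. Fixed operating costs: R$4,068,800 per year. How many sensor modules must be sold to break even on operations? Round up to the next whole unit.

61,827 sensor modules

Unit CM = price − variable cost = R$164.80 − R$98.99 = R$65.81.
Units to break even: R$4,068,800 ÷ R$65.81 = 61,826.47, rounded up to 61,827.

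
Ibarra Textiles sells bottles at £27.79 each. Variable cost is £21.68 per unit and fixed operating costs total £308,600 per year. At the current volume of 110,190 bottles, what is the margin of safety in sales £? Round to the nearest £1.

£1,658,580

Contribution margin per unit = £27.79 − £21.68 = £6.11. Break-even units = £308,600 ÷ £6.11 = 50,507.36; break-even revenue = 50,507.36 × £27.79 = £1,403,599.67.
Current sales = 110,190 × £27.79 = £3,062,180.10.
Margin of safety = £3,062,180.10 − £1,403,599.67 = £1,658,580.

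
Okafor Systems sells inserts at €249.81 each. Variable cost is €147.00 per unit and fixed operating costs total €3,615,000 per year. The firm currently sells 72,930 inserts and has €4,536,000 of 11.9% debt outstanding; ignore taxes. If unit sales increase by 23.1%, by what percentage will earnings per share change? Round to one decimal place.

Total contribution margin = 72,930 × €102.81 = €7,497,933.30.
Subtracting fixed costs: EBIT = €7,497,933.30 − €3,615,000 = €3,882,933.30.
After interest of €539,784.00, pre-tax earnings = €3,343,149.30.
DCL = total CM / (EBIT − I) = €7,497,933.30 / €3,343,149.30 = 2.2428.
EPS therefore changes by 2.2428 × (+23.1%) = +51.8%.

+51.8%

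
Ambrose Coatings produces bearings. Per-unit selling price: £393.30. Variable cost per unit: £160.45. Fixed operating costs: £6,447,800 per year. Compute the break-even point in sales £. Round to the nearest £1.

£10,890,787

Contribution margin per unit = £393.30 − £160.45 = £232.85, a CM ratio of £232.85 ÷ £393.30 = 0.5920.
Break-even revenue = fixed costs × price ÷ CM = £6,447,800 × £393.30 ÷ £232.85 = £10,890,787.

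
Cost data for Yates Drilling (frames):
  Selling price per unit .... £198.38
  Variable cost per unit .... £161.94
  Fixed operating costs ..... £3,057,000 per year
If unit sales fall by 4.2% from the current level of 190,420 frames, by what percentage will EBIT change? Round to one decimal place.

-7.5%

Total contribution margin = 190,420 × £36.44 = £6,938,904.80.
EBIT = £6,938,904.80 − £3,057,000 = £3,881,904.80.
So DOL = total CM / EBIT = £6,938,904.80 / £3,881,904.80 = 1.7875.
%ΔEBIT = DOL × %ΔSales = 1.7875 × -4.2% = -7.5%.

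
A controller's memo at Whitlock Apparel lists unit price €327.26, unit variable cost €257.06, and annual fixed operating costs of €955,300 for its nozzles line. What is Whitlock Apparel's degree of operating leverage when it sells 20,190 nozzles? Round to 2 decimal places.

3.07

At 20,190 units, contribution = 20,190 × €70.20 = €1,417,338.00.
EBIT = €1,417,338.00 − €955,300 = €462,038.00.
So DOL = total CM / EBIT = €1,417,338.00 / €462,038.00 = 3.0676.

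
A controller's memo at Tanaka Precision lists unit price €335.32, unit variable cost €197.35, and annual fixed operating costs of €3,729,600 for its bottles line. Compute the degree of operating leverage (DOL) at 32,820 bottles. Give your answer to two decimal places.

5.67

Total contribution margin = 32,820 × €137.97 = €4,528,175.40.
Subtracting fixed costs: EBIT = €4,528,175.40 − €3,729,600 = €798,575.40.
DOL = contribution ÷ EBIT = €4,528,175.40 ÷ €798,575.40 = 5.6703.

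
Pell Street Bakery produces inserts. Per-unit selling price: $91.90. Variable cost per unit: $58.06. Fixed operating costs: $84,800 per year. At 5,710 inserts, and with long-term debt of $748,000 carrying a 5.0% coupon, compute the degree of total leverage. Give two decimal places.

Total contribution margin = 5,710 × $33.84 = $193,226.40.
Operating income = contribution − fixed costs = $193,226.40 − $84,800 = $108,426.40. Interest = $37,400.00.
DOL = $193,226.40 ÷ $108,426.40 = 1.7821; DFL = $108,426.40 ÷ $71,026.40 = 1.5266.
Combined leverage = 1.7821 × 1.5266 = 2.7206.

2.72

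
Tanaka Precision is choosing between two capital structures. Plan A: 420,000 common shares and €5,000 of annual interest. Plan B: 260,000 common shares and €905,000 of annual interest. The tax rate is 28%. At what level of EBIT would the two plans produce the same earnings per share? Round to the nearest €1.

At indifference, (EBIT − 5,000)(1 − t)/420,000 = (EBIT − 905,000)(1 − t)/260,000.
Cancelling (1 − t) and cross-multiplying: 260,000·(EBIT − 5,000) = 420,000·(EBIT − 905,000).
Solving, EBIT = (905,000·420,000 − 5,000·260,000) / (420,000 − 260,000) = 378,800,000,000 / 160,000 = 2,367,500.00.

€2,367,500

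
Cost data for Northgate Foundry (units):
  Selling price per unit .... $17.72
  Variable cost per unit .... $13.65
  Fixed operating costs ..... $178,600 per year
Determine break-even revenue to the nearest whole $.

$777,590

Contribution margin per unit = $17.72 − $13.65 = $4.07, a CM ratio of $4.07 ÷ $17.72 = 0.2297.
Break-even revenue = fixed costs × price ÷ CM = $178,600 × $17.72 ÷ $4.07 = $777,590.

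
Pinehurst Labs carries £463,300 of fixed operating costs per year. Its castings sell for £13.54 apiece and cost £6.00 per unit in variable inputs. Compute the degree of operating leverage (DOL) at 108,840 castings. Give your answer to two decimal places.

At 108,840 units, contribution = 108,840 × £7.54 = £820,653.60.
EBIT = £820,653.60 − £463,300 = £357,353.60.
DOL = contribution ÷ EBIT = £820,653.60 ÷ £357,353.60 = 2.2965.

2.30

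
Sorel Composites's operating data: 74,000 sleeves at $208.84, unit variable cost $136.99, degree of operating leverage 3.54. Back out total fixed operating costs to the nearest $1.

At 74,000 units, contribution = 74,000 × $71.85 = $5,316,900.00.
Since DOL = CM ÷ EBIT, EBIT = $5,316,900.00 ÷ 3.54 = $1,501,949.15.
And FC = contribution − EBIT = $5,316,900.00 − $1,501,949.15 = $3,814,951.

$3,814,951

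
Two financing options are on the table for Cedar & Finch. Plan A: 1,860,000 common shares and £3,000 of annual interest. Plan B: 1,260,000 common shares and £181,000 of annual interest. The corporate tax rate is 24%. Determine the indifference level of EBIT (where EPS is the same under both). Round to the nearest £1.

£554,800

Set EPS_A = EPS_B: (EBIT − £3,000)(1 − 0.24) ÷ 1,860,000 = (EBIT − £181,000)(1 − 0.24) ÷ 1,260,000.
The (1 − t) factor cancels: (EBIT − 3,000) × 1,260,000 = (EBIT − 181,000) × 1,860,000.
EBIT × (1,860,000 − 1,260,000) = 181,000 × 1,860,000 − 3,000 × 1,260,000 = 332,880,000,000, so EBIT = 332,880,000,000 ÷ 600,000 = 554,800.00.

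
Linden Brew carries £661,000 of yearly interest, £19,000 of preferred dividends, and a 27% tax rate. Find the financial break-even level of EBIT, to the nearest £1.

Grossing the preferred dividend up to pre-tax terms: £19,000 / (1 − 0.27) = £26,027.40.
EPS = 0 when EBIT covers interest plus the pre-tax preferred burden: £661,000 + £26,027.40 = £687,027.40.

£687,027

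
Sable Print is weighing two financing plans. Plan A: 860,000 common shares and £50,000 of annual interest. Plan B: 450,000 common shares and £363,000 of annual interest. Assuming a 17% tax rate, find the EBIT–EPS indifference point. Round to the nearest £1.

Set EPS_A = EPS_B: (EBIT − £50,000)(1 − 0.17) ÷ 860,000 = (EBIT − £363,000)(1 − 0.17) ÷ 450,000.
Cancelling (1 − t) and cross-multiplying: 450,000·(EBIT − 50,000) = 860,000·(EBIT − 363,000).
EBIT × (860,000 − 450,000) = 363,000 × 860,000 − 50,000 × 450,000 = 289,680,000,000, so EBIT = 289,680,000,000 ÷ 410,000 = 706,536.59.

£706,537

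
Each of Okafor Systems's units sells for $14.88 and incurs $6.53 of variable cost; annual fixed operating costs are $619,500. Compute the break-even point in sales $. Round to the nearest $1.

$1,103,971

CM per unit = $14.88 − $6.53 = $8.35; CM ratio = $8.35 / $14.88 = 0.5612.
Break-even sales = FC ÷ CM ratio = $619,500 × $14.88 / $8.35 = $1,103,971.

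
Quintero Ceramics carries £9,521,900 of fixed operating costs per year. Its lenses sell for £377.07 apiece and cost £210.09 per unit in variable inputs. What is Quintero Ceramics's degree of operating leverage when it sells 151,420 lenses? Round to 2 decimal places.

1.60

Contribution at this volume is 151,420 × £166.98 = £25,284,111.60.
EBIT = £25,284,111.60 − £9,521,900 = £15,762,211.60.
Degree of operating leverage = £25,284,111.60 / £15,762,211.60 = 1.6041.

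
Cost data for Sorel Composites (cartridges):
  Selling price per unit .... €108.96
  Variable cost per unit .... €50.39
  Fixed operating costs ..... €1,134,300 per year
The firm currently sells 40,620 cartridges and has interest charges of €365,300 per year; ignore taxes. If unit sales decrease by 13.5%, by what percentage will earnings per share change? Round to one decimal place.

-36.5%

Total contribution margin = 40,620 × €58.57 = €2,379,113.40.
Subtracting fixed costs: EBIT = €2,379,113.40 − €1,134,300 = €1,244,813.40.
After interest of €365,300.00, pre-tax earnings = €879,513.40.
DCL = total CM / (EBIT − I) = €2,379,113.40 / €879,513.40 = 2.7050.
%ΔEPS = DCL × %ΔSales = 2.7050 × -13.5% = -36.5%.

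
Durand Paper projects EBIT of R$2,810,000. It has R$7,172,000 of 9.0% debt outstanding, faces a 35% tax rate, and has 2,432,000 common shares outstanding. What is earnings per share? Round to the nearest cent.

Pre-tax income = R$2,810,000 − R$645,480.00 = R$2,164,520.00.
After tax at 35%: net income = R$2,164,520.00 × 0.65 = R$1,406,938.00.
EPS = R$1,406,938.00 ÷ 2,432,000 = R$0.58.

R$0.58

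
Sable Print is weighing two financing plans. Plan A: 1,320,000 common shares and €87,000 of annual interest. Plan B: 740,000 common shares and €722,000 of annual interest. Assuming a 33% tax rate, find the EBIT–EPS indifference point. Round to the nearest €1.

€1,532,172

At indifference, (EBIT − 87,000)(1 − t)/1,320,000 = (EBIT − 722,000)(1 − t)/740,000.
Cancelling (1 − t) and cross-multiplying: 740,000·(EBIT − 87,000) = 1,320,000·(EBIT − 722,000).
Solving, EBIT = (722,000·1,320,000 − 87,000·740,000) / (1,320,000 − 740,000) = 888,660,000,000 / 580,000 = 1,532,172.41.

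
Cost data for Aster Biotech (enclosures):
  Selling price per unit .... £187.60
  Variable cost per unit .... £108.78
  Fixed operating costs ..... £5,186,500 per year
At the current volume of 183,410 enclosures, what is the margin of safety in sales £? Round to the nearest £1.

£22,063,293

Contribution margin per unit = £187.60 − £108.78 = £78.82. Break-even units = £5,186,500 ÷ £78.82 = 65,801.83; break-even revenue = 65,801.83 × £187.60 = £12,344,422.74.
Current sales = 183,410 × £187.60 = £34,407,716.00.
Margin of safety = £34,407,716.00 − £12,344,422.74 = £22,063,293.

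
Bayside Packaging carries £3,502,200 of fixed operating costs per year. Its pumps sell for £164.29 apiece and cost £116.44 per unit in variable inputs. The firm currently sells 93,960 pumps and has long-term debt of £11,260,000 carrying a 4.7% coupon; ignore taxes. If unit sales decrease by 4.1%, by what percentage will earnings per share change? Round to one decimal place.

Contribution at this volume is 93,960 × £47.85 = £4,495,986.00.
Operating income = contribution − fixed costs = £4,495,986.00 − £3,502,200 = £993,786.00.
After interest of £529,220.00, pre-tax earnings = £464,566.00.
Degree of combined leverage = contribution ÷ (EBIT − I) = £4,495,986.00 ÷ £464,566.00 = 9.6778.
EPS therefore changes by 9.6778 × (-4.1%) = -39.7%.

-39.7%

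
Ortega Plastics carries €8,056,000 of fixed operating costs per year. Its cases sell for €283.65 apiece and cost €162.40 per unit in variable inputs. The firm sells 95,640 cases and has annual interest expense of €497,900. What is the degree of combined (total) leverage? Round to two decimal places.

At 95,640 units, contribution = 95,640 × €121.25 = €11,596,350.00.
Subtracting fixed costs: EBIT = €11,596,350.00 − €8,056,000 = €3,540,350.00. Interest = €497,900.00, so EBIT − I = €3,042,450.00.
Degree of total leverage = total CM / (EBIT − interest) = €11,596,350.00 / €3,042,450.00 = 3.8115.

3.81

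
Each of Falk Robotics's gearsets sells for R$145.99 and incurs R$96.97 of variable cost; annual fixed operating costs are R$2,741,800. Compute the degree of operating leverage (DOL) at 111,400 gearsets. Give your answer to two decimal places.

At 111,400 units, contribution = 111,400 × R$49.02 = R$5,460,828.00.
Subtracting fixed costs: EBIT = R$5,460,828.00 − R$2,741,800 = R$2,719,028.00.
DOL = contribution ÷ EBIT = R$5,460,828.00 ÷ R$2,719,028.00 = 2.0084.

2.01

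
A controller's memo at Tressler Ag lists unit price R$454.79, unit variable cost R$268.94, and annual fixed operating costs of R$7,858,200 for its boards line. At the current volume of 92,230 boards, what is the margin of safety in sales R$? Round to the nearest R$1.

R$22,715,630

Each unit contributes R$454.79 − R$268.94 = R$185.85. Break-even units = R$7,858,200 ÷ R$185.85 = 42,282.49; break-even revenue = 42,282.49 × R$454.79 = R$19,229,651.75.
Current sales = 92,230 × R$454.79 = R$41,945,281.70.
Margin of safety = R$41,945,281.70 − R$19,229,651.75 = R$22,715,630.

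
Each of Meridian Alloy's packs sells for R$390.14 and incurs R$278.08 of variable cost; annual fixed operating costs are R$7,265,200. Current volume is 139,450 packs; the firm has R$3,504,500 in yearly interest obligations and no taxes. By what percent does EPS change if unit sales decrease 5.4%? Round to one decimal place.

Contribution at this volume is 139,450 × R$112.06 = R$15,626,767.00.
Subtracting fixed costs: EBIT = R$15,626,767.00 − R$7,265,200 = R$8,361,567.00.
Interest = R$3,504,500.00, so EBIT − I = R$4,857,067.00.
Degree of combined leverage = contribution ÷ (EBIT − I) = R$15,626,767.00 ÷ R$4,857,067.00 = 3.2173.
%ΔEPS = DCL × %ΔSales = 3.2173 × -5.4% = -17.4%.

-17.4%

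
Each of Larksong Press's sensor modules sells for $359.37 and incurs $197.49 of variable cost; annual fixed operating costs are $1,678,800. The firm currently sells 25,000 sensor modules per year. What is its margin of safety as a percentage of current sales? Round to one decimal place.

Contribution margin per unit = $359.37 − $197.49 = $161.88. Break-even units = $1,678,800 ÷ $161.88 = 10,370.64; break-even revenue = 10,370.64 × $359.37 = $3,726,898.67.
Actual sales revenue = 25,000 × $359.37 = $8,984,250.00.
Margin of safety = ($8,984,250.00 − $3,726,898.67) ÷ $8,984,250.00 = 58.5%.

58.5%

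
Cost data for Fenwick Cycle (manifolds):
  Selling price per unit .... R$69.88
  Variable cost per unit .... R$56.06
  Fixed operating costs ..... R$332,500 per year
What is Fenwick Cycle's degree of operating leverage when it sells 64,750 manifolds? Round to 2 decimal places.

1.59

At 64,750 units, contribution = 64,750 × R$13.82 = R$894,845.00.
Subtracting fixed costs: EBIT = R$894,845.00 − R$332,500 = R$562,345.00.
So DOL = total CM / EBIT = R$894,845.00 / R$562,345.00 = 1.5913.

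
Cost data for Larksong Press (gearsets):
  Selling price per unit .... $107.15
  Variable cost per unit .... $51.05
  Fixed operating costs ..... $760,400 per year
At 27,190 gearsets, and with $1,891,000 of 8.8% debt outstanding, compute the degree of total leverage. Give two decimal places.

At 27,190 units, contribution = 27,190 × $56.10 = $1,525,359.00.
EBIT = $1,525,359.00 − $760,400 = $764,959.00. Interest = $166,408.00.
DOL = $1,525,359.00 ÷ $764,959.00 = 1.9940; DFL = $764,959.00 ÷ $598,551.00 = 1.2780.
DCL = DOL × DFL = 1.9940 × 1.2780 = 2.5483.

2.55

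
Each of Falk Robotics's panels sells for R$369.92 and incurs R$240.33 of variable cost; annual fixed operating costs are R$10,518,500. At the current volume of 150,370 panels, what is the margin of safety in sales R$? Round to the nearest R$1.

Contribution margin per unit = R$369.92 − R$240.33 = R$129.59. Break-even units = R$10,518,500 ÷ R$129.59 = 81,167.53; break-even revenue = 81,167.53 × R$369.92 = R$30,025,492.09.
Actual sales revenue = 150,370 × R$369.92 = R$55,624,870.40.
Margin of safety = R$55,624,870.40 − R$30,025,492.09 = R$25,599,378.

R$25,599,378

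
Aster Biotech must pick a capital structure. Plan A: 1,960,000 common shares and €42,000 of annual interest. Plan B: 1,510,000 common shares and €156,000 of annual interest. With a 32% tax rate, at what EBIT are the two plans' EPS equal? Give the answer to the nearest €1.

€538,533

At indifference, (EBIT − 42,000)(1 − t)/1,960,000 = (EBIT − 156,000)(1 − t)/1,510,000.
The (1 − t) factor cancels: (EBIT − 42,000) × 1,510,000 = (EBIT − 156,000) × 1,960,000.
EBIT × (1,960,000 − 1,510,000) = 156,000 × 1,960,000 − 42,000 × 1,510,000 = 242,340,000,000, so EBIT = 242,340,000,000 ÷ 450,000 = 538,533.33.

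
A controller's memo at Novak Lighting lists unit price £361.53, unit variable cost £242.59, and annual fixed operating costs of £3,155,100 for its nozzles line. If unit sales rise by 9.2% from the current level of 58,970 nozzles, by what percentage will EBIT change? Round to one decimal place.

At 58,970 units, contribution = 58,970 × £118.94 = £7,013,891.80.
Subtracting fixed costs: EBIT = £7,013,891.80 − £3,155,100 = £3,858,791.80.
DOL = contribution ÷ EBIT = £7,013,891.80 ÷ £3,858,791.80 = 1.8176.
%ΔEBIT = DOL × %ΔSales = 1.8176 × +9.2% = +16.7%.

+16.7%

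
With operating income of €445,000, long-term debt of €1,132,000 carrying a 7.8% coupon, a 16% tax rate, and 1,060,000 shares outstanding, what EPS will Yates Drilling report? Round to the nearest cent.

€0.28

Pre-tax income = €445,000 − €88,296.00 = €356,704.00.
Net income = €356,704.00 × (1 − 0.16) = €299,631.36.
Per share: €299,631.36 / 1,060,000 shares = €0.28.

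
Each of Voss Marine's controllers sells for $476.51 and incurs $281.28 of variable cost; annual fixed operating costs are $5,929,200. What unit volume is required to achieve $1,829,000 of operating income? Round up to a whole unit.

39,739 controllers

Each unit contributes $476.51 − $281.28 = $195.23.
Units = (FC + target) / CM = ($5,929,200 + $1,829,000) / $195.23 = 39,738.77, so 39,739 controllers.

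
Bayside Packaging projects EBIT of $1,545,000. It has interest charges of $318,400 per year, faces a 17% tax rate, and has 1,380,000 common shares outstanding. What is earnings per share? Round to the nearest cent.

Interest = $318,400.00, so EBT = $1,545,000 − $318,400.00 = $1,226,600.00.
After tax at 17%: net income = $1,226,600.00 × 0.83 = $1,018,078.00.
EPS = $1,018,078.00 ÷ 1,380,000 = $0.74.

$0.74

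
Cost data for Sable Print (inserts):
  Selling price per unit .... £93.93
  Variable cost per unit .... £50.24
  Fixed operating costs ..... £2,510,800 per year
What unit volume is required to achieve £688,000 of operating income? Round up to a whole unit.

73,216 inserts

Contribution margin per unit = £93.93 − £50.24 = £43.69.
Required volume = (fixed costs + target profit) ÷ CM = (£2,510,800 + £688,000) ÷ £43.69 = 73,215.84, so 73,216 inserts.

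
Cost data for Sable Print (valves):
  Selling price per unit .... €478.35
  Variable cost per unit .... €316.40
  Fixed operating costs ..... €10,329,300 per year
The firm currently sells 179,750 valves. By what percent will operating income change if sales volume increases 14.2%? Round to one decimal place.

Contribution at this volume is 179,750 × €161.95 = €29,110,512.50.
Operating income = contribution − fixed costs = €29,110,512.50 − €10,329,300 = €18,781,212.50.
Degree of operating leverage = €29,110,512.50 / €18,781,212.50 = 1.5500.
Operating income changes by 1.5500 × +14.2% = +22.0%.

+22.0%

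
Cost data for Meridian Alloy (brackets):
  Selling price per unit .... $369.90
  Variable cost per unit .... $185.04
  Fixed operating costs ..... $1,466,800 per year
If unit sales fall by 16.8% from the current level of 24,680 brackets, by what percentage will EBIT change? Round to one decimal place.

-24.8%

At 24,680 units, contribution = 24,680 × $184.86 = $4,562,344.80.
EBIT = $4,562,344.80 − $1,466,800 = $3,095,544.80.
DOL = contribution ÷ EBIT = $4,562,344.80 ÷ $3,095,544.80 = 1.4738.
So EBIT moves 1.4738 × (-16.8%) = -24.8%.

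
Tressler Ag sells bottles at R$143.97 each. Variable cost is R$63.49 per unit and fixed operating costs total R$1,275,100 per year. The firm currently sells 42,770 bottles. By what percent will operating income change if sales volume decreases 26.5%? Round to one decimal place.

Contribution at this volume is 42,770 × R$80.48 = R$3,442,129.60.
Operating income = contribution − fixed costs = R$3,442,129.60 − R$1,275,100 = R$2,167,029.60.
So DOL = total CM / EBIT = R$3,442,129.60 / R$2,167,029.60 = 1.5884.
%ΔEBIT = DOL × %ΔSales = 1.5884 × -26.5% = -42.1%.

-42.1%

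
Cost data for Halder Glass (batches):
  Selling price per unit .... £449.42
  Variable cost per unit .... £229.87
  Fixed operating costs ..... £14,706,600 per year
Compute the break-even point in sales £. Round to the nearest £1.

£30,104,487

Contribution margin per unit = £449.42 − £229.87 = £219.55, a CM ratio of £219.55 ÷ £449.42 = 0.4885.
Break-even revenue = fixed costs × price ÷ CM = £14,706,600 × £449.42 ÷ £219.55 = £30,104,487.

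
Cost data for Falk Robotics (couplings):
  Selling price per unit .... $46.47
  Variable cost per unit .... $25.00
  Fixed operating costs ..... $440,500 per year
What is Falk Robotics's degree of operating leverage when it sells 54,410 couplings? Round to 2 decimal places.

At 54,410 units, contribution = 54,410 × $21.47 = $1,168,182.70.
Operating income = contribution − fixed costs = $1,168,182.70 − $440,500 = $727,682.70.
Degree of operating leverage = $1,168,182.70 / $727,682.70 = 1.6053.

1.61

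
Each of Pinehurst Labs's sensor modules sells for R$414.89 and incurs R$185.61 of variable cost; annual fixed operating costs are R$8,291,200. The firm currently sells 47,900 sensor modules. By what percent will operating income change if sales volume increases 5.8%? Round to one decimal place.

+23.7%

Contribution at this volume is 47,900 × R$229.28 = R$10,982,512.00.
EBIT = R$10,982,512.00 − R$8,291,200 = R$2,691,312.00.
Degree of operating leverage = R$10,982,512.00 / R$2,691,312.00 = 4.0807.
Operating income changes by 4.0807 × +5.8% = +23.7%.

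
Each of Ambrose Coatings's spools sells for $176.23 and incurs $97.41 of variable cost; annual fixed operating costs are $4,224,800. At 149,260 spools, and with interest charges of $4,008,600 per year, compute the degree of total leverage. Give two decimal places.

Total contribution margin = 149,260 × $78.82 = $11,764,673.20.
Subtracting fixed costs: EBIT = $11,764,673.20 − $4,224,800 = $7,539,873.20. Interest = $4,008,600.00.
DOL = $11,764,673.20 ÷ $7,539,873.20 = 1.5603; DFL = $7,539,873.20 ÷ $3,531,273.20 = 2.1352.
Combined leverage = 1.5603 × 2.1352 = 3.3316.

3.33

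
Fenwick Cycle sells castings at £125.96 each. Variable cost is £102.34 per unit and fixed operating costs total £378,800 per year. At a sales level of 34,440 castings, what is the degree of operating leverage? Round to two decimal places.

Total contribution margin = 34,440 × £23.62 = £813,472.80.
Operating income = contribution − fixed costs = £813,472.80 − £378,800 = £434,672.80.
DOL = contribution ÷ EBIT = £813,472.80 ÷ £434,672.80 = 1.8715.

1.87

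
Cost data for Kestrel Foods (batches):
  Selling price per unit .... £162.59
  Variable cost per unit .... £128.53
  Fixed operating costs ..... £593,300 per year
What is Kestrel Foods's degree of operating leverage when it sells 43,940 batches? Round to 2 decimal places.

1.66

At 43,940 units, contribution = 43,940 × £34.06 = £1,496,596.40.
Operating income = contribution − fixed costs = £1,496,596.40 − £593,300 = £903,296.40.
So DOL = total CM / EBIT = £1,496,596.40 / £903,296.40 = 1.6568.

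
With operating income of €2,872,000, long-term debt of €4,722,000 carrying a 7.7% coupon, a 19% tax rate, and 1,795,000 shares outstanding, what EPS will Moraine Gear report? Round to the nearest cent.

Interest = €363,594.00, so EBT = €2,872,000 − €363,594.00 = €2,508,406.00.
After tax at 19%: net income = €2,508,406.00 × 0.81 = €2,031,808.86.
Per share: €2,031,808.86 / 1,795,000 shares = €1.13.

€1.13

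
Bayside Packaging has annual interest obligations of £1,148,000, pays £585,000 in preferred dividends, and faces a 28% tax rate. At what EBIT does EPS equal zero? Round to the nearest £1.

£1,960,500

Preferred dividends are paid after tax, so their pre-tax equivalent is £585,000 ÷ (1 − 0.28) = £812,500.00.
Financial break-even EBIT = interest + D_p ÷ (1 − t) = £1,148,000 + £812,500.00 = £1,960,500.00.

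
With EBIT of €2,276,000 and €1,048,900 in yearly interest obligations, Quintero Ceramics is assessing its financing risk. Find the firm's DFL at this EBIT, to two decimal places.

1.85

Interest = €1,048,900.00.
Degree of financial leverage = EBIT / (EBIT − interest) = €2,276,000 / €1,227,100.00 = 1.8548.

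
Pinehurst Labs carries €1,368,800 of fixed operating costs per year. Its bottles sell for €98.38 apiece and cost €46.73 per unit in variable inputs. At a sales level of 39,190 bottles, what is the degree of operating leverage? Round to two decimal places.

Contribution at this volume is 39,190 × €51.65 = €2,024,163.50.
Operating income = contribution − fixed costs = €2,024,163.50 − €1,368,800 = €655,363.50.
DOL = contribution ÷ EBIT = €2,024,163.50 ÷ €655,363.50 = 3.0886.

3.09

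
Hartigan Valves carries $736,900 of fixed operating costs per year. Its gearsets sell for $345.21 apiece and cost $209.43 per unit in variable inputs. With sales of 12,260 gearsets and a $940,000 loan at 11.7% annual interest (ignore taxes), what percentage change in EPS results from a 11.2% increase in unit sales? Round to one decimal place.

+22.8%

Contribution at this volume is 12,260 × $135.78 = $1,664,662.80.
Operating income = contribution − fixed costs = $1,664,662.80 − $736,900 = $927,762.80.
After interest of $109,980.00, pre-tax earnings = $817,782.80.
DCL = total CM / (EBIT − I) = $1,664,662.80 / $817,782.80 = 2.0356.
%ΔEPS = DCL × %ΔSales = 2.0356 × +11.2% = +22.8%.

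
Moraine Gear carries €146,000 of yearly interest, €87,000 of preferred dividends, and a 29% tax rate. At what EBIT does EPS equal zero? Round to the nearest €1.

Grossing the preferred dividend up to pre-tax terms: €87,000 / (1 − 0.29) = €122,535.21.
EPS = 0 when EBIT covers interest plus the pre-tax preferred burden: €146,000 + €122,535.21 = €268,535.21.

€268,535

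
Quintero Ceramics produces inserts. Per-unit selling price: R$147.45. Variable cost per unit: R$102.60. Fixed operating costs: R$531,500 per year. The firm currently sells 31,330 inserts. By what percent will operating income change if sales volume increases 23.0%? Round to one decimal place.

+37.0%

Total contribution margin = 31,330 × R$44.85 = R$1,405,150.50.
Subtracting fixed costs: EBIT = R$1,405,150.50 − R$531,500 = R$873,650.50.
Degree of operating leverage = R$1,405,150.50 / R$873,650.50 = 1.6084.
So EBIT moves 1.6084 × (+23.0%) = +37.0%.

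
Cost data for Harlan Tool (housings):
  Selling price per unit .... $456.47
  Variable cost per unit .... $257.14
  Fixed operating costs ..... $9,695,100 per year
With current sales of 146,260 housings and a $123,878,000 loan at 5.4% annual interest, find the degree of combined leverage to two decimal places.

2.28

Contribution at this volume is 146,260 × $199.33 = $29,154,005.80.
Subtracting fixed costs: EBIT = $29,154,005.80 − $9,695,100 = $19,458,905.80. Interest = $6,689,412.00, so EBIT − I = $12,769,493.80.
DCL = contribution ÷ (EBIT − I) = $29,154,005.80 ÷ $12,769,493.80 = 2.2831.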